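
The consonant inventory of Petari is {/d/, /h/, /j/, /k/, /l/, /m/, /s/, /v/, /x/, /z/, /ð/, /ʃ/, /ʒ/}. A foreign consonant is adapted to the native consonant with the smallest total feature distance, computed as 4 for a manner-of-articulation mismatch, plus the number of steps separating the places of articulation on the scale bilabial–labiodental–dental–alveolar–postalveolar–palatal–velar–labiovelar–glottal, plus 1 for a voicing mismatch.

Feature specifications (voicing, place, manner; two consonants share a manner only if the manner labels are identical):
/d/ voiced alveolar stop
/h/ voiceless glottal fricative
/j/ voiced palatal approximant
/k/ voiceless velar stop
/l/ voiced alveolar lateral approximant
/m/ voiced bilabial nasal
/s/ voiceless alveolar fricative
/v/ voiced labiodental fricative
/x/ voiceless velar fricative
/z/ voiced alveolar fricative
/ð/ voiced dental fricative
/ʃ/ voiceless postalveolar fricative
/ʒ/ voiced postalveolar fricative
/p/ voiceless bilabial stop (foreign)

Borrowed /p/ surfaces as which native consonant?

/d/ is closest: same manner (stop), place distance 3 (bilabial→alveolar), voicing differs (+1); total 4. Next closest is /m/ at distance 5.

d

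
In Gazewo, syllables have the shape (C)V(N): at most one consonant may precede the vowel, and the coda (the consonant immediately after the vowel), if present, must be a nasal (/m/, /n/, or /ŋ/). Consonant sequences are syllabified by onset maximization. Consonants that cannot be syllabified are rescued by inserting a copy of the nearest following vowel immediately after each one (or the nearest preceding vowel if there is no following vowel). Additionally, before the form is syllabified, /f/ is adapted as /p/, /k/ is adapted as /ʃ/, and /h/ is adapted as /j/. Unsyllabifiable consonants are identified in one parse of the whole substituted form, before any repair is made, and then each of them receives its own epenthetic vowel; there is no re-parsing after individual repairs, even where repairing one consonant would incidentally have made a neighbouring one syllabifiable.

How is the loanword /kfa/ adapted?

Substitution: /k/ → /ʃ/, /f/ → /p/, giving /ʃpa/.
The consonants /ʃ/ cannot be parsed into a legal (C)V(N) syllable (only a nasal (/m/, /n/, or /ŋ/) is licensed in coda position; onsets are limited to one consonant).
Epenthesis after each stranded consonant: /ʃ/ → /ʃa/.

ʃapa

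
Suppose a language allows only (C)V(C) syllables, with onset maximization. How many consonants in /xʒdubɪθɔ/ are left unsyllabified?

2

The consonants /x/, /ʒ/ cannot be parsed into a legal (C)V(C) syllable (at most one coda consonant is licensed; onsets are limited to one consonant).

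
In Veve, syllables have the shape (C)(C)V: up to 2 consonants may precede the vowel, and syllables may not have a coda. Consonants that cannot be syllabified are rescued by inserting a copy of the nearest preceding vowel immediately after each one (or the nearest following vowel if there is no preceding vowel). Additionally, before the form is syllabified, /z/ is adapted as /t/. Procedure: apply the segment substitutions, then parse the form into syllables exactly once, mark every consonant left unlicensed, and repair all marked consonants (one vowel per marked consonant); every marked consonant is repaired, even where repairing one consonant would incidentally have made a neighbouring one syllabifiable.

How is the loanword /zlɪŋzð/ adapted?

tlɪŋɪtɪðɪ

Substitution: /z/ → /t/, giving /tlɪŋtð/.
Syllabifying with onset maximization leaves /ŋ/, /t/, /ð/ stranded (no codas are permitted; onsets may contain at most 2 consonants).
Inserting the epenthetic vowel yields /ŋ/ → /ŋɪ/, /t/ → /tɪ/, /ð/ → /ðɪ/.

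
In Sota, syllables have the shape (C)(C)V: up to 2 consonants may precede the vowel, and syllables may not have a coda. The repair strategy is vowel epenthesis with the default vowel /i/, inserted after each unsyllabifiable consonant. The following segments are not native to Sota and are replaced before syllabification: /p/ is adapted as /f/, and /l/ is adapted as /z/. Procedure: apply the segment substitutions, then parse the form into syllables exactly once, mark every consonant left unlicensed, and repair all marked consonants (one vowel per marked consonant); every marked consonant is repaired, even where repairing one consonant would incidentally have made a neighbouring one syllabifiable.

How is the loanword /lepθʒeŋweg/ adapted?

Substitution: /l/ → /z/, /p/ → /f/, giving /zefθʒeŋweg/.
Syllabifying with onset maximization leaves /f/, /g/ stranded (no codas are permitted; onsets may contain at most 2 consonants).
Inserting the epenthetic vowel yields /f/ → /fi/, /g/ → /gi/.

zefiθʒeŋwegi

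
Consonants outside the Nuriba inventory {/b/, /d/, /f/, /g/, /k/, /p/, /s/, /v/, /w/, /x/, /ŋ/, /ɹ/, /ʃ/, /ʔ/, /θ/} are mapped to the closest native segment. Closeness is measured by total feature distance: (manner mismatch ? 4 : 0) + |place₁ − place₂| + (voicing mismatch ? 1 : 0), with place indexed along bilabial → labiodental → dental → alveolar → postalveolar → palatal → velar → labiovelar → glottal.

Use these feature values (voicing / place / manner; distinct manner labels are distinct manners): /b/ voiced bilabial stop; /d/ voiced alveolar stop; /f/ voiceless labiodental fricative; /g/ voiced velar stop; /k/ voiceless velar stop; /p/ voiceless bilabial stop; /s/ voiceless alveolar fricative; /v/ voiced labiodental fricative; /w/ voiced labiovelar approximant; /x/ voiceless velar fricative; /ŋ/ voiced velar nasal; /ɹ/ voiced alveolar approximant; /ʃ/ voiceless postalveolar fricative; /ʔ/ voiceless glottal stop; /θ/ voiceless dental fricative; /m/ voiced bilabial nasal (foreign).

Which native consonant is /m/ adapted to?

b

/b/ is closest: manner differs (nasal→stop, +4), place distance 0 (bilabial→bilabial), same voicing; total 4. Next closest is /p/ at distance 5.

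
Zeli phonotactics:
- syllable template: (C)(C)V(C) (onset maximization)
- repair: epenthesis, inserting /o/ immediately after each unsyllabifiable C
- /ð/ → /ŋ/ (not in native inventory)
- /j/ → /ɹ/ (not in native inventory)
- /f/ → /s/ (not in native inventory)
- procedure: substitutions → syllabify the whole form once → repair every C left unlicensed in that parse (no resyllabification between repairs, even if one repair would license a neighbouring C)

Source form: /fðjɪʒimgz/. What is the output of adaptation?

Substitution: /f/ → /s/, /ð/ → /ŋ/, /j/ → /ɹ/, giving /sŋɹɪʒimgz/.
Syllabifying with onset maximization leaves /s/, /g/, /z/ stranded (at most one coda consonant is licensed; onsets may contain at most 2 consonants).
Inserting the epenthetic vowel yields /s/ → /so/, /g/ → /go/, /z/ → /zo/.

soŋɹɪʒimgozo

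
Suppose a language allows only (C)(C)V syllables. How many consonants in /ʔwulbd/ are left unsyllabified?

The consonants /l/, /b/, /d/ cannot be parsed into a legal (C)(C)V syllable (no codas are permitted; onsets may contain at most 2 consonants).

3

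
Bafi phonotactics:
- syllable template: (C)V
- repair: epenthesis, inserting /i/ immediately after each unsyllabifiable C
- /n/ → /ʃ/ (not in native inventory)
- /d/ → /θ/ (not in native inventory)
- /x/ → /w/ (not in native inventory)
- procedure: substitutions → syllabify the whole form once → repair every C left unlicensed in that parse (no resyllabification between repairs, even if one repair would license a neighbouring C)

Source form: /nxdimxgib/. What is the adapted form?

ʃiwiθimiwigibi

Substitution: /n/ → /ʃ/, /x/ → /w/, /d/ → /θ/, giving /ʃwθimwgib/.
The consonants /ʃ/, /w/, /m/, /w/, /b/ cannot be parsed into a legal (C)V syllable (no codas are permitted; onsets are limited to one consonant).
Each unlicensed consonant becomes the onset of a new syllable: /ʃ/ → /ʃi/, /w/ → /wi/, /m/ → /mi/, /w/ → /wi/, /b/ → /bi/.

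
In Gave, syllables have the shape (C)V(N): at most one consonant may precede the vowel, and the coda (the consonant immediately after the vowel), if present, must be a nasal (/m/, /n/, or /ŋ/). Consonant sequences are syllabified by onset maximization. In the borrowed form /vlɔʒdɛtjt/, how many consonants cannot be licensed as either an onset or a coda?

The consonants /v/, /ʒ/, /t/, /j/, /t/ cannot be parsed into a legal (C)V(N) syllable (only a nasal (/m/, /n/, or /ŋ/) is licensed in coda position; onsets are limited to one consonant).

5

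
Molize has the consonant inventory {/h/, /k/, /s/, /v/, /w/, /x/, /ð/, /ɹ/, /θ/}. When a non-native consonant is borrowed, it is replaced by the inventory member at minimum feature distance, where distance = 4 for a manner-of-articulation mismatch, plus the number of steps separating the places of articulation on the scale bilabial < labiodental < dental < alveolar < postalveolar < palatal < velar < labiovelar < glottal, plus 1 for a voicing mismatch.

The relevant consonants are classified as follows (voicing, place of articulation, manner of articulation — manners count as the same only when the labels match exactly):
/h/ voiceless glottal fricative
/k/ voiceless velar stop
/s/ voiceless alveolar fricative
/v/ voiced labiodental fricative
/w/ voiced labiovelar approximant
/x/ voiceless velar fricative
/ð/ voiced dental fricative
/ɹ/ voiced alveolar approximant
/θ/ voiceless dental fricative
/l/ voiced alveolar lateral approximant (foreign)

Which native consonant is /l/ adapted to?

ɹ

/ɹ/ is closest: manner differs (lateral approximant→approximant, +4), place distance 0 (alveolar→alveolar), same voicing; total 4. Next closest is /s/ at distance 5.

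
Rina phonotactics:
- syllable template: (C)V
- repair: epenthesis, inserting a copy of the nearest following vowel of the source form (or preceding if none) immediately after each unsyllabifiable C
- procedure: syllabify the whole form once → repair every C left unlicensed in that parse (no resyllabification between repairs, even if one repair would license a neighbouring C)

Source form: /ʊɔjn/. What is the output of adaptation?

Under (C)V, the unsyllabifiable consonants are /j/, /n/ (no codas are permitted; onsets are limited to one consonant).
Each unlicensed consonant becomes the onset of a new syllable: /j/ → /jɔ/, /n/ → /nɔ/.

ʊɔjɔnɔ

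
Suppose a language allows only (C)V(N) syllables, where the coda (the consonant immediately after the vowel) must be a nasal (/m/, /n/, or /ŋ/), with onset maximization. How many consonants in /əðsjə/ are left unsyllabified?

2

Under (C)V(N), the unsyllabifiable consonants are /ð/, /s/ (only a nasal (/m/, /n/, or /ŋ/) is licensed in coda position; onsets are limited to one consonant).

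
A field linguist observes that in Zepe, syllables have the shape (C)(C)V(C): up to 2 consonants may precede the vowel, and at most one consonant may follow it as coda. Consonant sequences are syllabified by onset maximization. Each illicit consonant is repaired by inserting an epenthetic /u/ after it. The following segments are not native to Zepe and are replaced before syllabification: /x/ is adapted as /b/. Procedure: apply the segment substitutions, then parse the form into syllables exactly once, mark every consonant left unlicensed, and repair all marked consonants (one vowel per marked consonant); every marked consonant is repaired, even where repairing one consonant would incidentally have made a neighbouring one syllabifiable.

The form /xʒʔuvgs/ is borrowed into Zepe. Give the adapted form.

buʒʔuvgusu

Substitution: /x/ → /b/, giving /bʒʔuvgs/.
Under (C)(C)V(C), the unsyllabifiable consonants are /b/, /g/, /s/ (at most one coda consonant is licensed; onsets may contain at most 2 consonants).
Each unlicensed consonant becomes the onset of a new syllable: /b/ → /bu/, /g/ → /gu/, /s/ → /su/.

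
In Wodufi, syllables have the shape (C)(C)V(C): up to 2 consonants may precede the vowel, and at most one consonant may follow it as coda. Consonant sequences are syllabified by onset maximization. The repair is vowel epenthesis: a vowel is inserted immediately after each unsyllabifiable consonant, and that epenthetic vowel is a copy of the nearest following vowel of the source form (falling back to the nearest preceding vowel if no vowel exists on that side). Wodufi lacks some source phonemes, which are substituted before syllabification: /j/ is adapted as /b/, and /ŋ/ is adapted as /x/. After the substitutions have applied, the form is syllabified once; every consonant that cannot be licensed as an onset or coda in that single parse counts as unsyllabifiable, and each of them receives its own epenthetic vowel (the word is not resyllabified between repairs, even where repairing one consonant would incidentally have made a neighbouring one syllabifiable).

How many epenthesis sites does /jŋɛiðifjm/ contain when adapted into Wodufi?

After substitution the input is /bxɛiðifbm/.
The unsyllabifiable consonants are /b/, /m/; each receives one epenthetic vowel.

2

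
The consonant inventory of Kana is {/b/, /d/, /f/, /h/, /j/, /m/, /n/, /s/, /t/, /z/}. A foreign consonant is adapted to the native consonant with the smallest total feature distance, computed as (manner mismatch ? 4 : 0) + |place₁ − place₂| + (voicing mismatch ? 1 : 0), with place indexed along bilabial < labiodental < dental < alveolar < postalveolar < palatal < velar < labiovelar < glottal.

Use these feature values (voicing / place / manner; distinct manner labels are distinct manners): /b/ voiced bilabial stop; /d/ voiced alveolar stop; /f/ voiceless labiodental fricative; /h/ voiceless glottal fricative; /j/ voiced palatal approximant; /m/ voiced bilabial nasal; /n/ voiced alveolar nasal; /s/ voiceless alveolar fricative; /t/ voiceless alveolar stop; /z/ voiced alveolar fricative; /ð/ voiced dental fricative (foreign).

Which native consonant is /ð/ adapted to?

/z/ is closest: same manner (fricative), place distance 1 (dental→alveolar), same voicing; total 1. Next closest is /f/ at distance 2.

z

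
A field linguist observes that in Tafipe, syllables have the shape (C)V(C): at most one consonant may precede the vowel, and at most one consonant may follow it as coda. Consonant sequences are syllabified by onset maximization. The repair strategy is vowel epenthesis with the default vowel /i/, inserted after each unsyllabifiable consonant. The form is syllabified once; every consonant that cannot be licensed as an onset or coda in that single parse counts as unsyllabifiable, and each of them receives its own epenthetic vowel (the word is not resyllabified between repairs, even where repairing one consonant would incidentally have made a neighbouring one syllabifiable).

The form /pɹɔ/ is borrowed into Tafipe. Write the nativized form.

piɹɔ

The consonants /p/ cannot be parsed into a legal (C)V(C) syllable (at most one coda consonant is licensed; onsets are limited to one consonant).
Inserting the epenthetic vowel yields /p/ → /pi/.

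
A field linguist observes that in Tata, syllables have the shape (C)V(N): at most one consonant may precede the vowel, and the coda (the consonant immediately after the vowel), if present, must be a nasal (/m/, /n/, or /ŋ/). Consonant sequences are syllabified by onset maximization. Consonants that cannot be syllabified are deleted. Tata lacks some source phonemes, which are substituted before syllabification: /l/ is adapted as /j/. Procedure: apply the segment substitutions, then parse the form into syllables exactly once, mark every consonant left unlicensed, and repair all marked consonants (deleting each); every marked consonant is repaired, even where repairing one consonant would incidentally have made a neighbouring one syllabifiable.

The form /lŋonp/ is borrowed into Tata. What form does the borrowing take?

Substitution: /l/ → /j/, giving /jŋonp/.
Under (C)V(N), the unsyllabifiable consonants are /j/, /p/ (only a nasal (/m/, /n/, or /ŋ/) is licensed in coda position; onsets are limited to one consonant).
Deleting the stranded consonants removes /j/, /p/.

ŋon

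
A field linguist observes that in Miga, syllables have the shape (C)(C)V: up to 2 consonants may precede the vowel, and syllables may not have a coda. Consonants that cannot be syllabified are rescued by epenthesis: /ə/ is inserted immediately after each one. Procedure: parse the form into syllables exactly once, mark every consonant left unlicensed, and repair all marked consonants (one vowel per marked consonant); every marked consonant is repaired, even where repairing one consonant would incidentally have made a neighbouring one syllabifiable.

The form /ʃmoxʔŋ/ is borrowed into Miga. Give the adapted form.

ʃmoxəʔəŋə

Syllabifying with onset maximization leaves /x/, /ʔ/, /ŋ/ stranded (no codas are permitted; onsets may contain at most 2 consonants).
Epenthesis after each stranded consonant: /x/ → /xə/, /ʔ/ → /ʔə/, /ŋ/ → /ŋə/.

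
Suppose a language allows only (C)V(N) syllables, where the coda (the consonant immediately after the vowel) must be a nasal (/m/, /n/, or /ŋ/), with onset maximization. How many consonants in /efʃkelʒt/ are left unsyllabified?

Syllabifying with onset maximization leaves /f/, /ʃ/, /l/, /ʒ/, /t/ stranded (only a nasal (/m/, /n/, or /ŋ/) is licensed in coda position; onsets are limited to one consonant).

5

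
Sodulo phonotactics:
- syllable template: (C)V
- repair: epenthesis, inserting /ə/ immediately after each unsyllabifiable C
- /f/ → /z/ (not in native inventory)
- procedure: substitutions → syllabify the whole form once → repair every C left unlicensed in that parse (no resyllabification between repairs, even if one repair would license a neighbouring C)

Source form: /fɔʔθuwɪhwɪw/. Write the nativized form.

zɔʔəθuwɪhəwɪwə

Substitution: /f/ → /z/, giving /zɔʔθuwɪhwɪw/.
Syllabifying with onset maximization leaves /ʔ/, /h/, /w/ stranded (no codas are permitted; onsets are limited to one consonant).
Inserting the epenthetic vowel yields /ʔ/ → /ʔə/, /h/ → /hə/, /w/ → /wə/.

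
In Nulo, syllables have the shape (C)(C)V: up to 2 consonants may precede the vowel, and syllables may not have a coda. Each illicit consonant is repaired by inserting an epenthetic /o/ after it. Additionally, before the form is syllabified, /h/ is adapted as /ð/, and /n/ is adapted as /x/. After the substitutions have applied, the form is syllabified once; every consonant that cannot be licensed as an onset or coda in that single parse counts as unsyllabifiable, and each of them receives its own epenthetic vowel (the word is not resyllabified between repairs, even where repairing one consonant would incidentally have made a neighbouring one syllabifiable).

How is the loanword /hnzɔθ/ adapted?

ðoxzɔθo

Substitution: /h/ → /ð/, /n/ → /x/, giving /ðxzɔθ/.
The consonants /ð/, /θ/ cannot be parsed into a legal (C)(C)V syllable (no codas are permitted; onsets may contain at most 2 consonants).
Inserting the epenthetic vowel yields /ð/ → /ðo/, /θ/ → /θo/.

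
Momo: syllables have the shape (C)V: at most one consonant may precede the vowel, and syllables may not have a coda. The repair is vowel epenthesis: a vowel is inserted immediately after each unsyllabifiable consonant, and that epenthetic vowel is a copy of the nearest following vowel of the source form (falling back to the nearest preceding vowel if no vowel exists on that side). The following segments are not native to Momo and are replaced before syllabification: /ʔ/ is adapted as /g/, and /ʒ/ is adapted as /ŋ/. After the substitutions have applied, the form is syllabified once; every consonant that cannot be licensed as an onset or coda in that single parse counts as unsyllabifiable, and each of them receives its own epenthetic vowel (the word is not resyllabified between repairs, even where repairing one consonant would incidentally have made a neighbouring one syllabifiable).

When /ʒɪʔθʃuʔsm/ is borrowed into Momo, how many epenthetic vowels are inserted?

5

After substitution the input is /ŋɪgθʃugsm/.
The unsyllabifiable consonants are /g/, /θ/, /g/, /s/, /m/; each receives one epenthetic vowel.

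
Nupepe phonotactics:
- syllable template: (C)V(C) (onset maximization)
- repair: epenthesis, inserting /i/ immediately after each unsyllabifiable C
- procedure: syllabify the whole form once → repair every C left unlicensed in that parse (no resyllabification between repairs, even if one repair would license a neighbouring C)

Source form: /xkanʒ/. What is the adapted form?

Under (C)V(C), the unsyllabifiable consonants are /x/, /ʒ/ (at most one coda consonant is licensed; onsets are limited to one consonant).
Epenthesis after each stranded consonant: /x/ → /xi/, /ʒ/ → /ʒi/.

xikanʒi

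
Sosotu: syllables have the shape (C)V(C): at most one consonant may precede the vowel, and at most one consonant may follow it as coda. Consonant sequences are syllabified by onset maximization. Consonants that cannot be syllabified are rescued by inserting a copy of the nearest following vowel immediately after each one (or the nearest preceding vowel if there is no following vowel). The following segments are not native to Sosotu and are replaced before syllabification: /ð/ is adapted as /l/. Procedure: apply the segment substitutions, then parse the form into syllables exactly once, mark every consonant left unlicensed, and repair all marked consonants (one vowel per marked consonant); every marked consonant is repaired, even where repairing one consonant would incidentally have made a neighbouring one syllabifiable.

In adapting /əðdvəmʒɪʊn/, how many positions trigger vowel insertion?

1

After substitution the input is /əldvəmʒɪʊn/.
The unsyllabifiable consonants are /d/; each receives one epenthetic vowel.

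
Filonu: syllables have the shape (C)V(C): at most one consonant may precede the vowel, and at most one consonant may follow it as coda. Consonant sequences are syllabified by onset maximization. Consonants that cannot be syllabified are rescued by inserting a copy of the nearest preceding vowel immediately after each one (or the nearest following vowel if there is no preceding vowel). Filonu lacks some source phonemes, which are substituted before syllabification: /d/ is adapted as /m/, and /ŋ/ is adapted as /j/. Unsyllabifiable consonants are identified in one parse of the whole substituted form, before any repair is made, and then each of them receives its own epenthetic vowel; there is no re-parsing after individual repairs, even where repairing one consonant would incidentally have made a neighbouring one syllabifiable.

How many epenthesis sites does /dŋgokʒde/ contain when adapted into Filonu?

After substitution the input is /mjgokʒme/.
The unsyllabifiable consonants are /m/, /j/, /ʒ/; each receives one epenthetic vowel.

3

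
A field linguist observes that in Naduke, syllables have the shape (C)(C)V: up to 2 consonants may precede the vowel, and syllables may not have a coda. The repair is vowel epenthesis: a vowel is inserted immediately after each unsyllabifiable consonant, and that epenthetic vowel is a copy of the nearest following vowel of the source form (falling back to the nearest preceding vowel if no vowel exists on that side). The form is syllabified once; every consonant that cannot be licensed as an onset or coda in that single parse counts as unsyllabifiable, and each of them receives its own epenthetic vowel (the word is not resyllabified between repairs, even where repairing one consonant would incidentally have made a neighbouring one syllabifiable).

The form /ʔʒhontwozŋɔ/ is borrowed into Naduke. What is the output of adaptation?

ʔoʒhonotwozŋɔ

Under (C)(C)V, the unsyllabifiable consonants are /ʔ/, /n/ (no codas are permitted; onsets may contain at most 2 consonants).
Epenthesis after each stranded consonant: /ʔ/ → /ʔo/, /n/ → /no/.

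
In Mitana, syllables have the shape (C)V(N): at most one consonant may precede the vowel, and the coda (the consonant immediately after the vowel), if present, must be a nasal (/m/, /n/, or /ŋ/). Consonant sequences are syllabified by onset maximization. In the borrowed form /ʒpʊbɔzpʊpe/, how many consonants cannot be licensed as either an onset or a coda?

Syllabifying with onset maximization leaves /ʒ/, /z/ stranded (only a nasal (/m/, /n/, or /ŋ/) is licensed in coda position; onsets are limited to one consonant).

2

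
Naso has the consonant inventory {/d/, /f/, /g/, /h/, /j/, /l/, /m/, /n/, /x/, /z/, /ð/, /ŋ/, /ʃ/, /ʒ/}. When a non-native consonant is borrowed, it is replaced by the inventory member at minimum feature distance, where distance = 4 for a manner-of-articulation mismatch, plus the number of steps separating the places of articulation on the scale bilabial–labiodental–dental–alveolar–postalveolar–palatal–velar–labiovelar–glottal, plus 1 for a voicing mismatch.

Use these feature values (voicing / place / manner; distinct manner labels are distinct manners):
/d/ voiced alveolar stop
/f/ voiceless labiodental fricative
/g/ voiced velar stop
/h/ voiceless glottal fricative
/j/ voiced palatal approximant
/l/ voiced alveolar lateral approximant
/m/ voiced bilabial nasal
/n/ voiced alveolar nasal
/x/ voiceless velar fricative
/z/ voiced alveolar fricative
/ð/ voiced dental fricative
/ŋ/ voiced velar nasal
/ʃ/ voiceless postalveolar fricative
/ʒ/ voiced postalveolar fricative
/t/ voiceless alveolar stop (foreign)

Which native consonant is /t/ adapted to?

d

/d/ is closest: same manner (stop), place distance 0 (alveolar→alveolar), voicing differs (+1); total 1. Next closest is /g/ at distance 4.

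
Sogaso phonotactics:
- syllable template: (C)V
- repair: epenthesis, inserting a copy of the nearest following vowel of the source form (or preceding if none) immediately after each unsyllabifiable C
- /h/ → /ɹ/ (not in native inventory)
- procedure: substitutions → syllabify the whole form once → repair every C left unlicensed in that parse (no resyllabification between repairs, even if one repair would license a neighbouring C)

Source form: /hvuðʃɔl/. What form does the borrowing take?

ɹuvuðɔʃɔlɔ

Substitution: /h/ → /ɹ/, giving /ɹvuðʃɔl/.
Syllabifying with onset maximization leaves /ɹ/, /ð/, /l/ stranded (no codas are permitted; onsets are limited to one consonant).
Each unlicensed consonant becomes the onset of a new syllable: /ɹ/ → /ɹu/, /ð/ → /ðɔ/, /l/ → /lɔ/.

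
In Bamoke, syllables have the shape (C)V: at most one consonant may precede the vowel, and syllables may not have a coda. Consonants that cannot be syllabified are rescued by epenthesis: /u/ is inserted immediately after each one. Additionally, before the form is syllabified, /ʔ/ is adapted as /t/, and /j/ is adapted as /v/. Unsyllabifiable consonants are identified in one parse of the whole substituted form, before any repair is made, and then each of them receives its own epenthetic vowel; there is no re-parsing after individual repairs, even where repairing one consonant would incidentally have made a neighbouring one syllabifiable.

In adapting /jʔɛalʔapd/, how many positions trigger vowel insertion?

After substitution the input is /vtɛaltapd/.
The unsyllabifiable consonants are /v/, /l/, /p/, /d/; each receives one epenthetic vowel.

4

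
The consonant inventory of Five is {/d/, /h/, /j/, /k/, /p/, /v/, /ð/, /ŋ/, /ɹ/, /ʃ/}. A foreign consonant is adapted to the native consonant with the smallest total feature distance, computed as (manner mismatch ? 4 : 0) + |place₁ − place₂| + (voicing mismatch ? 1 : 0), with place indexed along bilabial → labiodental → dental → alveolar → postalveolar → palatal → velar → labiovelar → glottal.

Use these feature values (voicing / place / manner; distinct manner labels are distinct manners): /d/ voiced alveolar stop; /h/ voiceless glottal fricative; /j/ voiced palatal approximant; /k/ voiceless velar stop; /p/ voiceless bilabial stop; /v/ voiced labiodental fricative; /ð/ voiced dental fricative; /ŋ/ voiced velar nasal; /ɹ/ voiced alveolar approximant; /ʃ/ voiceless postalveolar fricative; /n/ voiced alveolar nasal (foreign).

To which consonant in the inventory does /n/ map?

ŋ

/ŋ/ is closest: same manner (nasal), place distance 3 (alveolar→velar), same voicing; total 3. Next closest is /d/ at distance 4.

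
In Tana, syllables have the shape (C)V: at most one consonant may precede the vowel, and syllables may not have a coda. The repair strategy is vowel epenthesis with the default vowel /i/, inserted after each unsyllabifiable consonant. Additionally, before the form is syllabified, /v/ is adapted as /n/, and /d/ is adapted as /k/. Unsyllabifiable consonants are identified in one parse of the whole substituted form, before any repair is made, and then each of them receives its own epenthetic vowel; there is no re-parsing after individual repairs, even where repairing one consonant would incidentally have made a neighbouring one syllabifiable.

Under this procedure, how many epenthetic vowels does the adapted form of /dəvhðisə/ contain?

2

After substitution the input is /kənhðisə/.
The unsyllabifiable consonants are /n/, /h/; each receives one epenthetic vowel.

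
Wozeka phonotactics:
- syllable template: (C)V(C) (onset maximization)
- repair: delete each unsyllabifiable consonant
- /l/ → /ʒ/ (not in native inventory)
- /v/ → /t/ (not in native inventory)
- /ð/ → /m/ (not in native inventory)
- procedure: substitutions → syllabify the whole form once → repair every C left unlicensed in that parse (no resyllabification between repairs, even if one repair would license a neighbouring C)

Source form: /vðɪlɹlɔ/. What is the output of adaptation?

mɪʒʒɔ

Substitution: /v/ → /t/, /ð/ → /m/, /l/ → /ʒ/, giving /tmɪʒɹʒɔ/.
Under (C)V(C), the unsyllabifiable consonants are /t/, /ɹ/ (at most one coda consonant is licensed; onsets are limited to one consonant).
Each unlicensed consonant is deleted: /t/, /ɹ/.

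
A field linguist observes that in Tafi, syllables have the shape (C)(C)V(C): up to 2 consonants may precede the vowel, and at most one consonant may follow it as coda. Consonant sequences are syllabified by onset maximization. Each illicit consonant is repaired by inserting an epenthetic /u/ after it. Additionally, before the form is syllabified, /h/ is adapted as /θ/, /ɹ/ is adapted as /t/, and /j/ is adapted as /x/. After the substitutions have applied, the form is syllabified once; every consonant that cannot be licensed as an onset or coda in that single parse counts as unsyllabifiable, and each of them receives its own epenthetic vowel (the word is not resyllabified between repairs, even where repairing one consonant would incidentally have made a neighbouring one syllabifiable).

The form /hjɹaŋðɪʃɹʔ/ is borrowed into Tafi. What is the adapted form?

θuxtaŋðɪʃtuʔu

Substitution: /h/ → /θ/, /j/ → /x/, /ɹ/ → /t/, giving /θxtaŋðɪʃtʔ/.
Under (C)(C)V(C), the unsyllabifiable consonants are /θ/, /t/, /ʔ/ (at most one coda consonant is licensed; onsets may contain at most 2 consonants).
Epenthesis after each stranded consonant: /θ/ → /θu/, /t/ → /tu/, /ʔ/ → /ʔu/.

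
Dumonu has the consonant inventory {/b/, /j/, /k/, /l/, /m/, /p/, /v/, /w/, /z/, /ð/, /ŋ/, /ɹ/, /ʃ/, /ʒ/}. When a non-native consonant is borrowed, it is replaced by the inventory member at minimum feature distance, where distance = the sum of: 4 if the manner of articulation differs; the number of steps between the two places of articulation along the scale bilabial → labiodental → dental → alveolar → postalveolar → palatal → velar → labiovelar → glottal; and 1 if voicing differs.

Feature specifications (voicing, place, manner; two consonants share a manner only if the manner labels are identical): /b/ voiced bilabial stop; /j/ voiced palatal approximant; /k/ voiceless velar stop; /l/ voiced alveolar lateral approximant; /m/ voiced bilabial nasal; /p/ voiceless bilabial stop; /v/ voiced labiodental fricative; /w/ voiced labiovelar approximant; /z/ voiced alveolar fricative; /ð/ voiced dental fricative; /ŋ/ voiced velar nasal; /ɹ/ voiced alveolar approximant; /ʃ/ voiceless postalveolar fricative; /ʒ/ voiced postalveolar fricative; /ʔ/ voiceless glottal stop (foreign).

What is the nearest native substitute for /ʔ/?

k

/k/ is closest: same manner (stop), place distance 2 (glottal→velar), same voicing; total 2. Next closest is /w/ at distance 6.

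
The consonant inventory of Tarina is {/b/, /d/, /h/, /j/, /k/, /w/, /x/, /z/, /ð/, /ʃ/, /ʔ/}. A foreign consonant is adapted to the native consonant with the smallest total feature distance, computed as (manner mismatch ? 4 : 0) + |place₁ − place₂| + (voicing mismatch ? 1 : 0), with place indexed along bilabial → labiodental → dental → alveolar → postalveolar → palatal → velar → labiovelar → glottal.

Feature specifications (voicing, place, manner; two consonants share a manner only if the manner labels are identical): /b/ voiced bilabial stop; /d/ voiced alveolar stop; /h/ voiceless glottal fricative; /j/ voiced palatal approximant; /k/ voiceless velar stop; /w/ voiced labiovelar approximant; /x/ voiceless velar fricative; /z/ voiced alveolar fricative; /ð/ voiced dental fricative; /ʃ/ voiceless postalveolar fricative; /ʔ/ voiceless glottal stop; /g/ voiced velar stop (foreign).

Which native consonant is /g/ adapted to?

k

/k/ is closest: same manner (stop), place distance 0 (velar→velar), voicing differs (+1); total 1. Next closest is /d/ at distance 3.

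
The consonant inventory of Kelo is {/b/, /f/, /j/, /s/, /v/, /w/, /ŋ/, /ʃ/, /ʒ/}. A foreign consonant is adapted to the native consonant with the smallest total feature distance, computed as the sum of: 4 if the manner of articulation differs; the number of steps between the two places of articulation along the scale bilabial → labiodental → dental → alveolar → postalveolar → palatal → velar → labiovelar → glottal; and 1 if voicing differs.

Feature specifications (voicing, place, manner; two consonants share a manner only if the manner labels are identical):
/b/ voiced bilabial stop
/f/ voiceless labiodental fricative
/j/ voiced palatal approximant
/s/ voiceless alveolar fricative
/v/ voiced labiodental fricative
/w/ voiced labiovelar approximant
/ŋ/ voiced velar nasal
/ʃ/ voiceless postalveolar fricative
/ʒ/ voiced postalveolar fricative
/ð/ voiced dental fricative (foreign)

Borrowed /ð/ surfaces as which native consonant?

/v/ is closest: same manner (fricative), place distance 1 (dental→labiodental), same voicing; total 1. Next closest is /f/ at distance 2.

v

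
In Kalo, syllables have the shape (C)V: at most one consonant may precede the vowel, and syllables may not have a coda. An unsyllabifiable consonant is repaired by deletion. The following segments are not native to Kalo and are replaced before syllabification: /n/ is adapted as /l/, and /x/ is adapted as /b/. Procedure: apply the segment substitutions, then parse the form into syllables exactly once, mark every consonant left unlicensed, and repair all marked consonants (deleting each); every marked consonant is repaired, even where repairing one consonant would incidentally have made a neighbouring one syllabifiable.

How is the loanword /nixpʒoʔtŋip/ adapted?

Substitution: /n/ → /l/, /x/ → /b/, giving /libpʒoʔtŋip/.
The consonants /b/, /p/, /ʔ/, /t/, /p/ cannot be parsed into a legal (C)V syllable (no codas are permitted; onsets are limited to one consonant).
Deletion applies to /b/, /p/, /ʔ/, /t/, /p/.

liʒoŋi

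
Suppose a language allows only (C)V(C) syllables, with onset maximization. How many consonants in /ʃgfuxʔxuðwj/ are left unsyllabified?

5

Under (C)V(C), the unsyllabifiable consonants are /ʃ/, /g/, /ʔ/, /w/, /j/ (at most one coda consonant is licensed; onsets are limited to one consonant).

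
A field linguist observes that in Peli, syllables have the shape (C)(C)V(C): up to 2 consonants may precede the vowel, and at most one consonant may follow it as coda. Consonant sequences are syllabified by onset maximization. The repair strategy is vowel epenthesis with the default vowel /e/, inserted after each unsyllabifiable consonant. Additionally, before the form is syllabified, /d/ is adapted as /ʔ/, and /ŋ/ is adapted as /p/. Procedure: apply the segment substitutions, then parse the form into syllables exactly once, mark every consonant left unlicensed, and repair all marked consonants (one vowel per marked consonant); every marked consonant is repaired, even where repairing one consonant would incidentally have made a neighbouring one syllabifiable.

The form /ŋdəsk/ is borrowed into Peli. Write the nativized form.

Substitution: /ŋ/ → /p/, /d/ → /ʔ/, giving /pʔəsk/.
Syllabifying with onset maximization leaves /k/ stranded (at most one coda consonant is licensed; onsets may contain at most 2 consonants).
Each unlicensed consonant becomes the onset of a new syllable: /k/ → /ke/.

pʔəske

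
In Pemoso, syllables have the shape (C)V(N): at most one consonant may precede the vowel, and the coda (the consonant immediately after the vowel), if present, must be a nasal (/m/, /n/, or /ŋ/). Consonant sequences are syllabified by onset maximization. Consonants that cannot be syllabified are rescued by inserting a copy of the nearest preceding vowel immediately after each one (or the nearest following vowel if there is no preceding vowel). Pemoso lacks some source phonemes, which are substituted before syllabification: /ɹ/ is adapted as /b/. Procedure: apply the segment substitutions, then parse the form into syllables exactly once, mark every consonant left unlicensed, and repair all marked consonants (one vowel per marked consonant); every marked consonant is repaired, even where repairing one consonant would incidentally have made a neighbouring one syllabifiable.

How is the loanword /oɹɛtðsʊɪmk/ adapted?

Substitution: /ɹ/ → /b/, giving /obɛtðsʊɪmk/.
Under (C)V(N), the unsyllabifiable consonants are /t/, /ð/, /k/ (only a nasal (/m/, /n/, or /ŋ/) is licensed in coda position; onsets are limited to one consonant).
Inserting the epenthetic vowel yields /t/ → /tɛ/, /ð/ → /ðɛ/, /k/ → /kɪ/.

obɛtɛðɛsʊɪmkɪ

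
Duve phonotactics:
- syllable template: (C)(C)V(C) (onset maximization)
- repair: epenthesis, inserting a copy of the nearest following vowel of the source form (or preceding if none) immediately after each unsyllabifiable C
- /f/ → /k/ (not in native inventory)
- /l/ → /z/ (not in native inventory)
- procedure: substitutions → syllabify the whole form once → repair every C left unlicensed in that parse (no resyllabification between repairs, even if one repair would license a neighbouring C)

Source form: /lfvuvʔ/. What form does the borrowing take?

Substitution: /l/ → /z/, /f/ → /k/, giving /zkvuvʔ/.
The consonants /z/, /ʔ/ cannot be parsed into a legal (C)(C)V(C) syllable (at most one coda consonant is licensed; onsets may contain at most 2 consonants).
Epenthesis after each stranded consonant: /z/ → /zu/, /ʔ/ → /ʔu/.

zukvuvʔu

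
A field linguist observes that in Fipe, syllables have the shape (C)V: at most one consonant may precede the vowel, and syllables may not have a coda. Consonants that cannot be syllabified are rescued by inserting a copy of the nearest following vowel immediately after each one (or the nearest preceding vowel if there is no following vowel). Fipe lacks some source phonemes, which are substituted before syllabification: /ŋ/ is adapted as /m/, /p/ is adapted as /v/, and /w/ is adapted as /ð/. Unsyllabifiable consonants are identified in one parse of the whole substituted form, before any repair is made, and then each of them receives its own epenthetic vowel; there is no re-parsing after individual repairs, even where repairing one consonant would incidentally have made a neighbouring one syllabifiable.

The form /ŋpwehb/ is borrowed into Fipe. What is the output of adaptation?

meveðehebe

Substitution: /ŋ/ → /m/, /p/ → /v/, /w/ → /ð/, giving /mvðehb/.
The consonants /m/, /v/, /h/, /b/ cannot be parsed into a legal (C)V syllable (no codas are permitted; onsets are limited to one consonant).
Inserting the epenthetic vowel yields /m/ → /me/, /v/ → /ve/, /h/ → /he/, /b/ → /be/.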